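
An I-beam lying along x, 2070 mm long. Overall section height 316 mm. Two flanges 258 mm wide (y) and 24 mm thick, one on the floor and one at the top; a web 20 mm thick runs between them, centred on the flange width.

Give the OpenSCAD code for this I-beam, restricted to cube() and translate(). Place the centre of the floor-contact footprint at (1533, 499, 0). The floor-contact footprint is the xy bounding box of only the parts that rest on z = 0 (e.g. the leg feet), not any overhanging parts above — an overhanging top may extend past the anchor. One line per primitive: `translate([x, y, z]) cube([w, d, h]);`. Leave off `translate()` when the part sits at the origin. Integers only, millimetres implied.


translate([498, 370, 0]) cube([2070, 258, 24]);
translate([498, 489, 24]) cube([2070, 20, 268]);
translate([498, 370, 292]) cube([2070, 258, 24]);


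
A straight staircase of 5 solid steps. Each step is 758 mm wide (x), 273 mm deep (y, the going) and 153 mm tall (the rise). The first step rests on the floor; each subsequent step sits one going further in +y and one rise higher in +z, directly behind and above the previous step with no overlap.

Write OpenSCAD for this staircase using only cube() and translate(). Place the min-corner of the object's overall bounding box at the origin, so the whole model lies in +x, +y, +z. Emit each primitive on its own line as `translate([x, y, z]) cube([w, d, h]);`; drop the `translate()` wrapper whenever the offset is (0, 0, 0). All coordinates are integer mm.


cube([758, 273, 153]);
translate([0, 273, 153]) cube([758, 273, 153]);
translate([0, 546, 306]) cube([758, 273, 153]);
translate([0, 819, 459]) cube([758, 273, 153]);
translate([0, 1092, 612]) cube([758, 273, 153]);


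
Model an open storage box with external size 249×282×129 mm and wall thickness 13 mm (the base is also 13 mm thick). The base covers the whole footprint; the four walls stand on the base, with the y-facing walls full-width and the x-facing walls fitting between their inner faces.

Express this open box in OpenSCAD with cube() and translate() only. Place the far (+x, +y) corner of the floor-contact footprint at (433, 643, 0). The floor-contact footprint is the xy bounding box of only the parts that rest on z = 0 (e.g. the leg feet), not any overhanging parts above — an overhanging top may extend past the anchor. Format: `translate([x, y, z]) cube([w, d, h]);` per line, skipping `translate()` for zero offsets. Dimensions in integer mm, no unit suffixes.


translate([184, 361, 0]) cube([249, 282, 13]);
translate([184, 361, 13]) cube([249, 13, 116]);
translate([184, 630, 13]) cube([249, 13, 116]);
translate([184, 374, 13]) cube([13, 256, 116]);
translate([420, 374, 13]) cube([13, 256, 116]);


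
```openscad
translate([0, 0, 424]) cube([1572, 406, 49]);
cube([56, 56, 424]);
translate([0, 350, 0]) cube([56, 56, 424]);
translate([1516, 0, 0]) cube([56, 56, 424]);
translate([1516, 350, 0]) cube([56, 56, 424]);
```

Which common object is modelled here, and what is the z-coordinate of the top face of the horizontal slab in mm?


A bench. The seat-top height is 473 mm.

A long slab on four corner posts — a bench. The slab sits at z = 424 with thickness 49, so the top is 424 + 49 = 473 mm.


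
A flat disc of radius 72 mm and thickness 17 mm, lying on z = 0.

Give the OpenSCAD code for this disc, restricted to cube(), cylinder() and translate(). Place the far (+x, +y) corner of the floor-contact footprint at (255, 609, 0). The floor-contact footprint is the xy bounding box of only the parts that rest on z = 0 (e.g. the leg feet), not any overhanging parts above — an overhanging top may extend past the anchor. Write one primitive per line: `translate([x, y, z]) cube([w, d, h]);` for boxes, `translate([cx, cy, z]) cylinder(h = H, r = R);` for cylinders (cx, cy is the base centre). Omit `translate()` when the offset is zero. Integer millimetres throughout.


translate([183, 537, 0]) cylinder(h = 17, r = 72);


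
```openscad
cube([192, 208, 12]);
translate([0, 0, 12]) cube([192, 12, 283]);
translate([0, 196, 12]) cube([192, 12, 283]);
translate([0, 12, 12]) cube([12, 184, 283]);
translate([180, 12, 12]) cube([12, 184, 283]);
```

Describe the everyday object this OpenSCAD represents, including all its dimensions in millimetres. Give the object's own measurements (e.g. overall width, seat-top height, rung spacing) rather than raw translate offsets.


An open-topped rectangular box: outside dimensions 192×208×295 mm, with a uniform wall and base thickness of 12 mm. The base is a full 192×208 slab on the floor; four walls sit on top of the base. The front and back walls (the −y and +y sides) span the full width; the two side walls fit between them.


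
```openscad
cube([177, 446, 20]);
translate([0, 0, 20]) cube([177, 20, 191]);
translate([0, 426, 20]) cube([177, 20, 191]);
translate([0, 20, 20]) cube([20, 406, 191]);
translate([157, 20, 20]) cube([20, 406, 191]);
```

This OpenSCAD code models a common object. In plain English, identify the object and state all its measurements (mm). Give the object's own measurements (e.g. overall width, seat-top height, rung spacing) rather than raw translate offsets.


An open-topped rectangular box: outside dimensions 177×446×211 mm, with a uniform wall and base thickness of 20 mm. The base is a full 177×446 slab on the floor; four walls sit on top of the base. The front and back walls (the −y and +y sides) span the full width; the two side walls fit between them.


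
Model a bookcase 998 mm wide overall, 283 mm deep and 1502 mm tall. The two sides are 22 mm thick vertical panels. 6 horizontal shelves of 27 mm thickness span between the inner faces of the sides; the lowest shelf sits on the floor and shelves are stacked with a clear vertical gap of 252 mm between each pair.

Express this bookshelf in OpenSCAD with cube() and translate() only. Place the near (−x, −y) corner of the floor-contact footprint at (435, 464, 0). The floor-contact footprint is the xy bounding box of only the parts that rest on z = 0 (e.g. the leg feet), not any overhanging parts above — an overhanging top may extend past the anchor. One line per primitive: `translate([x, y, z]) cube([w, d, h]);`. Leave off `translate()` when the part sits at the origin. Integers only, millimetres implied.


translate([435, 464, 0]) cube([22, 283, 1502]);
translate([1411, 464, 0]) cube([22, 283, 1502]);
translate([457, 464, 0]) cube([954, 283, 27]);
translate([457, 464, 279]) cube([954, 283, 27]);
translate([457, 464, 558]) cube([954, 283, 27]);
translate([457, 464, 837]) cube([954, 283, 27]);
translate([457, 464, 1116]) cube([954, 283, 27]);
translate([457, 464, 1395]) cube([954, 283, 27]);


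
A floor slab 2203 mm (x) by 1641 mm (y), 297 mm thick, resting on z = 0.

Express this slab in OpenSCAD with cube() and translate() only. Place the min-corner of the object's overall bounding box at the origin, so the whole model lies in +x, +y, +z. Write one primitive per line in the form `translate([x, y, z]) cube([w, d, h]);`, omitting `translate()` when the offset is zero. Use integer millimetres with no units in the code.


cube([2203, 1641, 297]);


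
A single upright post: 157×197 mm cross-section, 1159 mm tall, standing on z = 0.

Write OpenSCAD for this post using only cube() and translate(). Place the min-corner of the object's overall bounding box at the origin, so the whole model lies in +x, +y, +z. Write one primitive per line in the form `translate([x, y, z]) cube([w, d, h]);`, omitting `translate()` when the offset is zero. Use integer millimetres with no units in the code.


cube([157, 197, 1159]);


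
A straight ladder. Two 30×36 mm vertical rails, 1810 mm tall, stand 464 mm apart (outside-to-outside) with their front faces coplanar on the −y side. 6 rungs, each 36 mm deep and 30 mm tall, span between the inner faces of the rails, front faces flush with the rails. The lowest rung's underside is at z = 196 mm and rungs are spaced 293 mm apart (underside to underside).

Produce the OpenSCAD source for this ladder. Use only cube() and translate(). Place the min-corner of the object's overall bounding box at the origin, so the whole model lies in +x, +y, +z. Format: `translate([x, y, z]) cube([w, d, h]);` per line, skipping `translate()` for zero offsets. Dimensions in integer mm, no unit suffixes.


cube([30, 36, 1810]);
translate([434, 0, 0]) cube([30, 36, 1810]);
translate([30, 0, 196]) cube([404, 36, 30]);
translate([30, 0, 489]) cube([404, 36, 30]);
translate([30, 0, 782]) cube([404, 36, 30]);
translate([30, 0, 1075]) cube([404, 36, 30]);
translate([30, 0, 1368]) cube([404, 36, 30]);
translate([30, 0, 1661]) cube([404, 36, 30]);


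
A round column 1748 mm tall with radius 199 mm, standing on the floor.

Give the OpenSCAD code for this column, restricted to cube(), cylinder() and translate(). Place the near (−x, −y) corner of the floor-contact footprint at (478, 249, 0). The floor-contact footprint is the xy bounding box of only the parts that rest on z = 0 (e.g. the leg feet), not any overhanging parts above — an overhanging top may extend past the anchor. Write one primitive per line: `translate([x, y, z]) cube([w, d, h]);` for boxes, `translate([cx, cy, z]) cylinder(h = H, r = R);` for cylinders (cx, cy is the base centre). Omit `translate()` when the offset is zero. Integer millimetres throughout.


translate([677, 448, 0]) cylinder(h = 1748, r = 199);


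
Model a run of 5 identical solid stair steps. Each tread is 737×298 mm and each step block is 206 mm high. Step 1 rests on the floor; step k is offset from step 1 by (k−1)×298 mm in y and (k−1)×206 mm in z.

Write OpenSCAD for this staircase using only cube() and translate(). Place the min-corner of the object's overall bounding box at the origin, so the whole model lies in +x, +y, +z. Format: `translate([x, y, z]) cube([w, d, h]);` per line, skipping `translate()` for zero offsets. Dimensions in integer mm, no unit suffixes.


cube([737, 298, 206]);
translate([0, 298, 206]) cube([737, 298, 206]);
translate([0, 596, 412]) cube([737, 298, 206]);
translate([0, 894, 618]) cube([737, 298, 206]);
translate([0, 1192, 824]) cube([737, 298, 206]);


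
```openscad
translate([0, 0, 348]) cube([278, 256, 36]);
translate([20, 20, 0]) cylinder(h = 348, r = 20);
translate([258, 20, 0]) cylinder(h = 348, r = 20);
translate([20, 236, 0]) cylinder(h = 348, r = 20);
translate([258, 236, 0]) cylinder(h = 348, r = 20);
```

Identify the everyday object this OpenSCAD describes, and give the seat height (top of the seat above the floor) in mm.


A stool. The seat height is 384 mm.

A 278×256×36 slab at z = 348 on four corner cylinders — a stool. The seat top is 348 + 36 = 384 mm.


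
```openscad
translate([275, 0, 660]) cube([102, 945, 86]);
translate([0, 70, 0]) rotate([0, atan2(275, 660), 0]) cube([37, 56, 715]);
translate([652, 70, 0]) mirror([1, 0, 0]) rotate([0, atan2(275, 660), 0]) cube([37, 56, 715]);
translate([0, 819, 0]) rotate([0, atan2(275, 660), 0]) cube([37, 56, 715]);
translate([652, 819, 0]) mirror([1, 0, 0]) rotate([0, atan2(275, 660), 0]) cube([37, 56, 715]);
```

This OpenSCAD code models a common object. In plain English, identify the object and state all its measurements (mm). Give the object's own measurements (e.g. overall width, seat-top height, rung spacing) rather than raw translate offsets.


A sawhorse. A 102×945×86 mm beam (x, y, z) sits on two A-frame leg pairs. Each pair is two raked legs of 37×56 mm section (56 mm along y) splaying symmetrically in x. Each leg rises 660 mm vertically over 275 mm of horizontal reach and is 715 mm long along its own axis. Every leg's outer bottom edge rests on the floor and its outer top edge meets a bottom edge of the beam — the left legs (tilting toward +x) meet the beam's −x bottom edge, the right legs (their mirror images, tilting toward −x) meet its +x bottom edge — so the leg tops tuck under the beam, the beam's underside is 660 mm above the floor, and the feet are 652 mm apart outside-to-outside with the beam centred between them. The two leg pairs are set in 70 mm from either end of the beam.


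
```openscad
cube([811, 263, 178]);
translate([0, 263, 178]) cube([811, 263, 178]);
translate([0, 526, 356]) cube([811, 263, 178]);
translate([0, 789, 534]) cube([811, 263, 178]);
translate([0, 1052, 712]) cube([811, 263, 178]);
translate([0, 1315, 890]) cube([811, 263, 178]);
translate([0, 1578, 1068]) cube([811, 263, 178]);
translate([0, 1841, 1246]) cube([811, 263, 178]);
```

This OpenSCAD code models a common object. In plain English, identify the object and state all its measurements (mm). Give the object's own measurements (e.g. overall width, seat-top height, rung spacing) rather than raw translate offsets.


A straight staircase of 8 solid steps. Each step is 811 mm wide (x), 263 mm deep (y, the going) and 178 mm tall (the rise). The first step rests on the floor; each subsequent step sits one going further in +y and one rise higher in +z, directly behind and above the previous step with no overlap.


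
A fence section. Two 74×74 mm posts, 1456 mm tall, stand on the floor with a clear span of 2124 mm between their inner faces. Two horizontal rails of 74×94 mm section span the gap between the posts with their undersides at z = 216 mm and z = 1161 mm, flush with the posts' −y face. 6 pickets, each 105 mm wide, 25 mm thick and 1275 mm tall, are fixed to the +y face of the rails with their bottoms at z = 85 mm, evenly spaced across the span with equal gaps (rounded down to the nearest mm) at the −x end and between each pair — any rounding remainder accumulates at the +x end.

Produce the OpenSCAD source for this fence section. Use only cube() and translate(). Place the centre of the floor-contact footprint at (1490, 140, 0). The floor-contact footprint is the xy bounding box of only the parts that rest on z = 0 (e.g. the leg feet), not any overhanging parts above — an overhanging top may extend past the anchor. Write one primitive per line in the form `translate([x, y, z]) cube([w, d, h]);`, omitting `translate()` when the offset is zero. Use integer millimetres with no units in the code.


translate([354, 103, 0]) cube([74, 74, 1456]);
translate([2552, 103, 0]) cube([74, 74, 1456]);
translate([428, 103, 216]) cube([2124, 74, 94]);
translate([428, 103, 1161]) cube([2124, 74, 94]);
translate([641, 177, 85]) cube([105, 25, 1275]);
translate([959, 177, 85]) cube([105, 25, 1275]);
translate([1277, 177, 85]) cube([105, 25, 1275]);
translate([1595, 177, 85]) cube([105, 25, 1275]);
translate([1913, 177, 85]) cube([105, 25, 1275]);
translate([2231, 177, 85]) cube([105, 25, 1275]);


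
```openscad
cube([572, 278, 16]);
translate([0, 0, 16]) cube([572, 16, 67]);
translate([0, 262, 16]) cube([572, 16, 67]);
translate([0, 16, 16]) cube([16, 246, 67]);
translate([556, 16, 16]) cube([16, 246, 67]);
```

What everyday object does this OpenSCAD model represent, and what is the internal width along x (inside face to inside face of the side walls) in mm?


An open box. The internal width is 540 mm.

A 572×278 base slab with four walls standing on it — an open box. The base is 572 mm wide and the walls are 16 mm thick, so the internal width is 572 − 2 × 16 = 540 mm.


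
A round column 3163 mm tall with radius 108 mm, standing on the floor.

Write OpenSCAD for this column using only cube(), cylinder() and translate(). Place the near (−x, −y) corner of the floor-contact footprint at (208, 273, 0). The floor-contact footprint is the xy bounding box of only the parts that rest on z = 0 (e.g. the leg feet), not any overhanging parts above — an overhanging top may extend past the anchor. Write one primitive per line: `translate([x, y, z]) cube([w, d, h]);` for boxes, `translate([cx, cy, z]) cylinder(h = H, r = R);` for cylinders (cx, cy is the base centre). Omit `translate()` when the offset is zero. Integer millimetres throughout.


translate([316, 381, 0]) cylinder(h = 3163, r = 108);


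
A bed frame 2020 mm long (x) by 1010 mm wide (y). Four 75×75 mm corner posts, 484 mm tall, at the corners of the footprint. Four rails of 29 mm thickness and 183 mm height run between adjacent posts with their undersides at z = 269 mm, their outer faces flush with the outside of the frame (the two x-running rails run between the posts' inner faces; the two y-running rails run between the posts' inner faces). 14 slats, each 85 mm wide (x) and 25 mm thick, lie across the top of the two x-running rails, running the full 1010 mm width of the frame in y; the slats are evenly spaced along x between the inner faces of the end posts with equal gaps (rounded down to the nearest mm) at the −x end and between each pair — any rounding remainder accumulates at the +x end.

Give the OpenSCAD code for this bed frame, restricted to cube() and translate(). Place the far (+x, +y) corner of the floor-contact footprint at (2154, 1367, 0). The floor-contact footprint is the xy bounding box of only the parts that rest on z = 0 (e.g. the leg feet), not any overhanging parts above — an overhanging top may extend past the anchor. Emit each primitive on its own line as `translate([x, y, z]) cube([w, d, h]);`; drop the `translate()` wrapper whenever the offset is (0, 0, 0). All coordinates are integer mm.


translate([134, 357, 0]) cube([75, 75, 484]);
translate([134, 1292, 0]) cube([75, 75, 484]);
translate([2079, 357, 0]) cube([75, 75, 484]);
translate([2079, 1292, 0]) cube([75, 75, 484]);
translate([209, 357, 269]) cube([1870, 29, 183]);
translate([209, 1338, 269]) cube([1870, 29, 183]);
translate([134, 432, 269]) cube([29, 860, 183]);
translate([2125, 432, 269]) cube([29, 860, 183]);
translate([254, 357, 452]) cube([85, 1010, 25]);
translate([384, 357, 452]) cube([85, 1010, 25]);
translate([514, 357, 452]) cube([85, 1010, 25]);
translate([644, 357, 452]) cube([85, 1010, 25]);
translate([774, 357, 452]) cube([85, 1010, 25]);
translate([904, 357, 452]) cube([85, 1010, 25]);
translate([1034, 357, 452]) cube([85, 1010, 25]);
translate([1164, 357, 452]) cube([85, 1010, 25]);
translate([1294, 357, 452]) cube([85, 1010, 25]);
translate([1424, 357, 452]) cube([85, 1010, 25]);
translate([1554, 357, 452]) cube([85, 1010, 25]);
translate([1684, 357, 452]) cube([85, 1010, 25]);
translate([1814, 357, 452]) cube([85, 1010, 25]);
translate([1944, 357, 452]) cube([85, 1010, 25]);


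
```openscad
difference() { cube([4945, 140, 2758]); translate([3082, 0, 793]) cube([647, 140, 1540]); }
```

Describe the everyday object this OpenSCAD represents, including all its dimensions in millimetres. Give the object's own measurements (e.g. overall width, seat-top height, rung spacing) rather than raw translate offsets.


A wall 4945 mm long (x), 140 mm thick (y), 2758 mm tall, with a rectangular window opening cut through it. The opening is 647 mm wide and 1540 mm tall; its sill is at z = 793 mm and its near (−x) edge is 3082 mm from the wall's −x end. The opening passes through the full wall thickness.


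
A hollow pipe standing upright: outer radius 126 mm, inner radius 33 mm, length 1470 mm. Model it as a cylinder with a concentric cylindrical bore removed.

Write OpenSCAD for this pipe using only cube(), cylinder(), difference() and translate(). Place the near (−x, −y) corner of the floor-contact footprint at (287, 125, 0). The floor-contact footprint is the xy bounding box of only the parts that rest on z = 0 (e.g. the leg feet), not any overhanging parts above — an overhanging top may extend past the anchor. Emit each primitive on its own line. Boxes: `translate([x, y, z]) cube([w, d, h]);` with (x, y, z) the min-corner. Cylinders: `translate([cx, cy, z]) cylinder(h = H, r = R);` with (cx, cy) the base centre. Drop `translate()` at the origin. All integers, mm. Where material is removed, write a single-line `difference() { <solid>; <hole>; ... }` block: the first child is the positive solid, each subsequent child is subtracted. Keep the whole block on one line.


difference() { translate([413, 251, 0]) cylinder(h = 1470, r = 126); translate([413, 251, 0]) cylinder(h = 1470, r = 33); }


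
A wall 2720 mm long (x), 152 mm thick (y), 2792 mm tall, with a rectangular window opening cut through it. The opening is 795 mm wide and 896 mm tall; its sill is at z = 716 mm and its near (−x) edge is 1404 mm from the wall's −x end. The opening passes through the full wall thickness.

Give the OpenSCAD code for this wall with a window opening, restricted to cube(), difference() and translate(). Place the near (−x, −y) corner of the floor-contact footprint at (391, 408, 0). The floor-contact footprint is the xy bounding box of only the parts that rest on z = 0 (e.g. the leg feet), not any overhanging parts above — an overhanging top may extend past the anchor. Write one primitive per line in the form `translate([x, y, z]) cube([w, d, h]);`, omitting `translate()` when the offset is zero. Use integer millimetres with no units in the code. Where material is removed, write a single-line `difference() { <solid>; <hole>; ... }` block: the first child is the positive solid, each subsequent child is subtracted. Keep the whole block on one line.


difference() { translate([391, 408, 0]) cube([2720, 152, 2792]); translate([1795, 408, 716]) cube([795, 152, 896]); }


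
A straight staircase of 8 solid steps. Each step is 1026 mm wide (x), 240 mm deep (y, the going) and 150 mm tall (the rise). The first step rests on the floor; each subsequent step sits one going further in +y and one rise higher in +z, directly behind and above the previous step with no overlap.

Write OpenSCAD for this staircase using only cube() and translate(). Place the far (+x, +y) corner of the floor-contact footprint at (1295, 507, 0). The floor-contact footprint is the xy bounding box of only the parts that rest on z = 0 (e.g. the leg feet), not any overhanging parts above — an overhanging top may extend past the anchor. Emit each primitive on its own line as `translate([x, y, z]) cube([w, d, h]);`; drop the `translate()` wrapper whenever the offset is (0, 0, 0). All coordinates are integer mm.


translate([269, 267, 0]) cube([1026, 240, 150]);
translate([269, 507, 150]) cube([1026, 240, 150]);
translate([269, 747, 300]) cube([1026, 240, 150]);
translate([269, 987, 450]) cube([1026, 240, 150]);
translate([269, 1227, 600]) cube([1026, 240, 150]);
translate([269, 1467, 750]) cube([1026, 240, 150]);
translate([269, 1707, 900]) cube([1026, 240, 150]);
translate([269, 1947, 1050]) cube([1026, 240, 150]);


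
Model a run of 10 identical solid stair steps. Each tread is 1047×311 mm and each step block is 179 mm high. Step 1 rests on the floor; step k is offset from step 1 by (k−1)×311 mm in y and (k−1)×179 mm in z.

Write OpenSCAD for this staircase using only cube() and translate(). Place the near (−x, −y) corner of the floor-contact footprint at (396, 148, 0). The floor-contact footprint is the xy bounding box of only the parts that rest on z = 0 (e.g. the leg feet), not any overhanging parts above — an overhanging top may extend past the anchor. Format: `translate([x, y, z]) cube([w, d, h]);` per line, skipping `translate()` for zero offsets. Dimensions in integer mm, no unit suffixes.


translate([396, 148, 0]) cube([1047, 311, 179]);
translate([396, 459, 179]) cube([1047, 311, 179]);
translate([396, 770, 358]) cube([1047, 311, 179]);
translate([396, 1081, 537]) cube([1047, 311, 179]);
translate([396, 1392, 716]) cube([1047, 311, 179]);
translate([396, 1703, 895]) cube([1047, 311, 179]);
translate([396, 2014, 1074]) cube([1047, 311, 179]);
translate([396, 2325, 1253]) cube([1047, 311, 179]);
translate([396, 2636, 1432]) cube([1047, 311, 179]);
translate([396, 2947, 1611]) cube([1047, 311, 179]);


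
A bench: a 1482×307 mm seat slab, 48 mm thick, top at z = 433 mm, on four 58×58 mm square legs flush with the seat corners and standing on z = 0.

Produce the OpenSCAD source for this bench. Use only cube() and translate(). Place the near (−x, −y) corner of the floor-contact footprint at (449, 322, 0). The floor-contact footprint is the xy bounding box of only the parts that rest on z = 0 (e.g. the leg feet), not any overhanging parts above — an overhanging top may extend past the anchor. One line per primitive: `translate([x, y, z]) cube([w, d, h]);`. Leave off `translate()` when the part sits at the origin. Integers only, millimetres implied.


// leg_h = 433 − 48 = 385
translate([449, 322, 385]) cube([1482, 307, 48]);
translate([449, 322, 0]) cube([58, 58, 385]);
translate([449, 571, 0]) cube([58, 58, 385]);
translate([1873, 322, 0]) cube([58, 58, 385]);
translate([1873, 571, 0]) cube([58, 58, 385]);


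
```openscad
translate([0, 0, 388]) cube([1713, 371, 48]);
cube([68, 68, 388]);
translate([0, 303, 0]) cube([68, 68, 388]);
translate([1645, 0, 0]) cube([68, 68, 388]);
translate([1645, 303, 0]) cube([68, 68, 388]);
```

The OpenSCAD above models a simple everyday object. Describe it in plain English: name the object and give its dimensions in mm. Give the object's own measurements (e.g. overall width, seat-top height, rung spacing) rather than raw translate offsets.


A bench: a 1713×371 mm seat slab, 48 mm thick, top at z = 436 mm, on four 68×68 mm square legs flush with the seat corners and standing on z = 0.


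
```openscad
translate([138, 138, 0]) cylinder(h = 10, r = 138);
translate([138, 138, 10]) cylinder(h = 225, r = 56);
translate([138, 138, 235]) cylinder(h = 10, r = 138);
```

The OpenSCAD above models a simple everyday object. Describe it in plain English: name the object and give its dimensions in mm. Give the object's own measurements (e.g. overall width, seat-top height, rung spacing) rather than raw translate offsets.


A spool: two coaxial disc flanges of radius 138 mm and thickness 10 mm, joined by a core cylinder of radius 56 mm and height 225 mm. The lower flange rests on z = 0 and the three cylinders share a vertical axis.


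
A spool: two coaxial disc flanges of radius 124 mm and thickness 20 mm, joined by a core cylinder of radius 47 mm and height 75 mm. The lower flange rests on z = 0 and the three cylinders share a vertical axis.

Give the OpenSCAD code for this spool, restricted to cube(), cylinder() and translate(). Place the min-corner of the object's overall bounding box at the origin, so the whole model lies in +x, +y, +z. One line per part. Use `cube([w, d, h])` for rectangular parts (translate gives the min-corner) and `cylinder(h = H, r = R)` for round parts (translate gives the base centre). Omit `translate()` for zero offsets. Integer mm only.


translate([124, 124, 0]) cylinder(h = 20, r = 124);
translate([124, 124, 20]) cylinder(h = 75, r = 47);
translate([124, 124, 95]) cylinder(h = 20, r = 124);


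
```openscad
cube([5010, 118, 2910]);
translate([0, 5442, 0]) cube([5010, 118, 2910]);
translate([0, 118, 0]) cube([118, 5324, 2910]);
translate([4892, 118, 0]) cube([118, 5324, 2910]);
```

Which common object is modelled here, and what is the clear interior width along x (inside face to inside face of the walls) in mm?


A house (or room) frame. The interior width is 4774 mm.

Four 2910 mm walls enclosing a rectangle with no floor or roof — a room or house frame. Outside width is 5010 mm and wall thickness is 118 mm, so the interior width is 5010 − 2 × 118 = 4774 mm.


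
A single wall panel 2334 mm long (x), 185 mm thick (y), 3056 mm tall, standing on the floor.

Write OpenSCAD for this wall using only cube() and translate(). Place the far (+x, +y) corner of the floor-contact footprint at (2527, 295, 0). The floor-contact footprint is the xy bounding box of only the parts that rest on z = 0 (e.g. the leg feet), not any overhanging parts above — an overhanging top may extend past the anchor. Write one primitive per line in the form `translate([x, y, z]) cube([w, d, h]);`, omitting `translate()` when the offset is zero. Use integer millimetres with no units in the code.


translate([193, 110, 0]) cube([2334, 185, 3056]);


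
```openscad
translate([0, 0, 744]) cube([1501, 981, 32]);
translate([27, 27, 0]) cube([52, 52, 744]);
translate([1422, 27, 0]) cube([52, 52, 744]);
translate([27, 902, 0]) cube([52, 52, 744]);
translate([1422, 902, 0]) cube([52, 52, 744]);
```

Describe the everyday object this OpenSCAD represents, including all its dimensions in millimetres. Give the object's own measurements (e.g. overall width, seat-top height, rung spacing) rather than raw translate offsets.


A rectangular dining table. The top is 1501×981×32 mm with its upper surface at z = 776 mm. It stands on four 52×52 mm square legs, each inset 27 mm from the nearest pair of top edges, running from the floor to the underside of the top.


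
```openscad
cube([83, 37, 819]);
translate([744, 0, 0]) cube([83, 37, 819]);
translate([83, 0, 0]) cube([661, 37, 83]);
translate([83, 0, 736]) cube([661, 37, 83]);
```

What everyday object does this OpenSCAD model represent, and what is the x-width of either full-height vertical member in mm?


A picture frame. The border width is 83 mm.

Four thin pieces enclosing a rectangular opening — a picture frame. The two full-height stiles are 819 mm tall; the top rail sits at z = 736 and is 83 mm tall, so the border above the opening is 819 − 736 = 83 mm, matching the stile x-width.


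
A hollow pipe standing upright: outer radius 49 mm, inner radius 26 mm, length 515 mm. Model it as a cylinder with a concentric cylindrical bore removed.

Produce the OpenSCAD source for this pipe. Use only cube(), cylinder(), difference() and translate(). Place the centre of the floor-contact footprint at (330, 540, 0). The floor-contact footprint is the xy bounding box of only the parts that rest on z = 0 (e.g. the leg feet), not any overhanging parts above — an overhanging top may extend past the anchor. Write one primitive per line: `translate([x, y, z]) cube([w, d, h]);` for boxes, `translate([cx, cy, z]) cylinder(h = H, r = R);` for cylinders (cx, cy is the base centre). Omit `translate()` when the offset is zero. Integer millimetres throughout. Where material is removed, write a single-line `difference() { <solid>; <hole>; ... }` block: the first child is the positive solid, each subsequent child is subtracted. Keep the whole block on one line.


difference() { translate([330, 540, 0]) cylinder(h = 515, r = 49); translate([330, 540, 0]) cylinder(h = 515, r = 26); }


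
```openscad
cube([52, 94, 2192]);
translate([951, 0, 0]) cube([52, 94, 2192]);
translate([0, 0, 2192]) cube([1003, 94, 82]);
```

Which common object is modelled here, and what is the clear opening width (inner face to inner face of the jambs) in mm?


A door frame. The clear opening width is 899 mm.

Two 2192 mm tall posts with a header on top — a door frame. The left jamb is 52 mm wide at x = 0; the right jamb starts at x = 951. The clear opening is 951 − 52 = 899 mm.


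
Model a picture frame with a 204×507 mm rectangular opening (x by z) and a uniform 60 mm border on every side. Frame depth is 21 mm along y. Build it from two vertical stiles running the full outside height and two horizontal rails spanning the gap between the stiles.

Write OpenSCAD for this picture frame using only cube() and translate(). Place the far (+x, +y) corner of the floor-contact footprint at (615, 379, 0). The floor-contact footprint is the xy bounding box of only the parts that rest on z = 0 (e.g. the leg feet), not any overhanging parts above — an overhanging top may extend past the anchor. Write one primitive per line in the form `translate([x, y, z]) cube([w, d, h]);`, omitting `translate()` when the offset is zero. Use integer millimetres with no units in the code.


translate([291, 358, 0]) cube([60, 21, 627]);
translate([555, 358, 0]) cube([60, 21, 627]);
translate([351, 358, 0]) cube([204, 21, 60]);
translate([351, 358, 567]) cube([204, 21, 60]);


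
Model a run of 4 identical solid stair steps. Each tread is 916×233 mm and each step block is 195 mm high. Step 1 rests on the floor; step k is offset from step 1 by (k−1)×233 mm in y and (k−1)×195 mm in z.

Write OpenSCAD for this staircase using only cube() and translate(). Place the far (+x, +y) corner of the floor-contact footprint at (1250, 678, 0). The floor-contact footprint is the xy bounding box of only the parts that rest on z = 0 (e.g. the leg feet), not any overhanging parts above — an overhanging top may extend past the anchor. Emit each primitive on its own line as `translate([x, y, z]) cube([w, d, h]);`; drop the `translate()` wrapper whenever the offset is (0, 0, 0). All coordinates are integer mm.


translate([334, 445, 0]) cube([916, 233, 195]);
translate([334, 678, 195]) cube([916, 233, 195]);
translate([334, 911, 390]) cube([916, 233, 195]);
translate([334, 1144, 585]) cube([916, 233, 195]);


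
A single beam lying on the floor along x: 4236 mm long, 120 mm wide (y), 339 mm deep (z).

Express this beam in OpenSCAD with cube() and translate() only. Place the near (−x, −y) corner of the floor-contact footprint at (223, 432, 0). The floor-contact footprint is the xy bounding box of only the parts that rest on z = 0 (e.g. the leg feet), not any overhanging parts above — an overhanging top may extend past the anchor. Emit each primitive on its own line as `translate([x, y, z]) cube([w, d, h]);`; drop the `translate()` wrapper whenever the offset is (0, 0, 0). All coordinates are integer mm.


translate([223, 432, 0]) cube([4236, 120, 339]);


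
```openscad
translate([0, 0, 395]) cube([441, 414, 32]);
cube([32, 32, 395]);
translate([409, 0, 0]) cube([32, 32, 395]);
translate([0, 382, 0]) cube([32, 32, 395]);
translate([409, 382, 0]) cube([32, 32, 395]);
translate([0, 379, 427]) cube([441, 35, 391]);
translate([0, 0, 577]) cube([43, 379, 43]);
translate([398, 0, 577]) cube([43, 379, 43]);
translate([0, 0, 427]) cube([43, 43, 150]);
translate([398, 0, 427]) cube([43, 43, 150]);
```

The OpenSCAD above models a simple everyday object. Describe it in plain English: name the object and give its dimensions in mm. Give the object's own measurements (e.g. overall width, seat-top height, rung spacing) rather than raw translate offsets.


A chair. The seat is a 441×414×32 mm slab with its top at z = 427 mm, on four 32×32 mm corner legs (flush with the seat edges, standing on z = 0). A flat backrest 35 mm thick, 391 mm tall, spans the full seat width and rises from the seat top along its +y edge, rear face flush with the rear of the seat. Two armrests of 43×43 mm section run along each side from the seat's front edge to the front of the backrest, top faces 193 mm above the seat top and outer faces flush with the seat's x-edges; a 43×43 mm post under the front of each armrest stands on the seat at the front corner.


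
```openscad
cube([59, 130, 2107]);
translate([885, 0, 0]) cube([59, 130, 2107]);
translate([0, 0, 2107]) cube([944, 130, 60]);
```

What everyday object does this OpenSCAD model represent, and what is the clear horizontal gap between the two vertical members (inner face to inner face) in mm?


A door frame. The clear opening width is 826 mm.

Two 2107 mm tall posts with a header on top — a door frame. The left jamb is 59 mm wide at x = 0; the right jamb starts at x = 885. The clear opening is 885 − 59 = 826 mm.


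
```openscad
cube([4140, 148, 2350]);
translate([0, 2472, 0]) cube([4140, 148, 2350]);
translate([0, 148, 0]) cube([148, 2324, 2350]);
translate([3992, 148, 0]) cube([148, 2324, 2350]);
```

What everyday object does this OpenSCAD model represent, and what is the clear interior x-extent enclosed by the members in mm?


A house (or room) frame. The interior width is 3844 mm.

Four 2350 mm walls enclosing a rectangle with no floor or roof — a room or house frame. Outside width is 4140 mm and wall thickness is 148 mm, so the interior width is 4140 − 2 × 148 = 3844 mm.


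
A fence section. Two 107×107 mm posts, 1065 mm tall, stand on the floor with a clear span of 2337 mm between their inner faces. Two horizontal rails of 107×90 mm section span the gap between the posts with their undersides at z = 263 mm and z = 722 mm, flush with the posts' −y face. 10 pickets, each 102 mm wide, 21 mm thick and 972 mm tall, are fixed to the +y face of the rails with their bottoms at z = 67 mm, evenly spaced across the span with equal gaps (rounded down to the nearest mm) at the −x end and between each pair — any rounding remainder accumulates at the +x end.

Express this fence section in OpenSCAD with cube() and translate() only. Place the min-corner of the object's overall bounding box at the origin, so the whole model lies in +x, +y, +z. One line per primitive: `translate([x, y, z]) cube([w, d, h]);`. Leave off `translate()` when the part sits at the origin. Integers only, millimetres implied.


cube([107, 107, 1065]);
translate([2444, 0, 0]) cube([107, 107, 1065]);
translate([107, 0, 263]) cube([2337, 107, 90]);
translate([107, 0, 722]) cube([2337, 107, 90]);
translate([226, 107, 67]) cube([102, 21, 972]);
translate([447, 107, 67]) cube([102, 21, 972]);
translate([668, 107, 67]) cube([102, 21, 972]);
translate([889, 107, 67]) cube([102, 21, 972]);
translate([1110, 107, 67]) cube([102, 21, 972]);
translate([1331, 107, 67]) cube([102, 21, 972]);
translate([1552, 107, 67]) cube([102, 21, 972]);
translate([1773, 107, 67]) cube([102, 21, 972]);
translate([1994, 107, 67]) cube([102, 21, 972]);
translate([2215, 107, 67]) cube([102, 21, 972]);


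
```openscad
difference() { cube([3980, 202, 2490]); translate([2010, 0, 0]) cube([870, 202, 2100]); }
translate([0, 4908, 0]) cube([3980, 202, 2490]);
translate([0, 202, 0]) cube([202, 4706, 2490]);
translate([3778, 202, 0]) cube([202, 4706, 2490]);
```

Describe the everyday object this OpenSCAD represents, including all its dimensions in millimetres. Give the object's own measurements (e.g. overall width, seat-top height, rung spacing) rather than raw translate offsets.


A single room: four walls, each 2490 mm tall and 202 mm thick, enclosing an outside footprint 3980×5110 mm (x × y), no floor or roof. The front and back walls (−y and +y sides) run the full x-width; the side walls fit between their inner faces. A door opening 870 mm wide and 2100 mm tall is cut through the front wall from the floor up, its −x edge 2010 mm from the wall's −x end.


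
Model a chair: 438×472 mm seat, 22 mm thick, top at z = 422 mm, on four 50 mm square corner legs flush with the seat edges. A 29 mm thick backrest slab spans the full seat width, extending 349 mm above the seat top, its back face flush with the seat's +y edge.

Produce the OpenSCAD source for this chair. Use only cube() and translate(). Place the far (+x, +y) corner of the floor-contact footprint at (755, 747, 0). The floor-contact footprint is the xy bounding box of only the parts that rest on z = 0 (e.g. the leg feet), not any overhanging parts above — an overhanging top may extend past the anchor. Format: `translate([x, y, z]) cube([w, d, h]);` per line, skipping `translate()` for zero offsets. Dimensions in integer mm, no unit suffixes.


translate([317, 275, 400]) cube([438, 472, 22]);
translate([317, 275, 0]) cube([50, 50, 400]);
translate([705, 275, 0]) cube([50, 50, 400]);
translate([317, 697, 0]) cube([50, 50, 400]);
translate([705, 697, 0]) cube([50, 50, 400]);
translate([317, 718, 422]) cube([438, 29, 349]);


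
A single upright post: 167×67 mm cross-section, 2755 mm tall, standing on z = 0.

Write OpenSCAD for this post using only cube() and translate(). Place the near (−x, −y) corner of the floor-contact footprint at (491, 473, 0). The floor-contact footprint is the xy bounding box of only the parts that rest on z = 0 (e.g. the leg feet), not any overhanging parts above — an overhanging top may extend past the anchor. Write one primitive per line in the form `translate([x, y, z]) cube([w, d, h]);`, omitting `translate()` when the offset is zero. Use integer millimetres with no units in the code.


translate([491, 473, 0]) cube([167, 67, 2755]);


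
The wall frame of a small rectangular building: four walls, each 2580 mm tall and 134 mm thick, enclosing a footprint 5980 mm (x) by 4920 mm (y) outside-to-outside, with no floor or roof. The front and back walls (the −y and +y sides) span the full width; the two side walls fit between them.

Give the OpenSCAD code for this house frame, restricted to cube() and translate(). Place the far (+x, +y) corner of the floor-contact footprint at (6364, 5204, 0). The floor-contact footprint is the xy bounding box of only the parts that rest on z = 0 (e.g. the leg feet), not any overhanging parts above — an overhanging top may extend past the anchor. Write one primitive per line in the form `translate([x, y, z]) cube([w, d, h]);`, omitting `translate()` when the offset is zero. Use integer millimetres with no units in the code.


translate([384, 284, 0]) cube([5980, 134, 2580]);
translate([384, 5070, 0]) cube([5980, 134, 2580]);
translate([384, 418, 0]) cube([134, 4652, 2580]);
translate([6230, 418, 0]) cube([134, 4652, 2580]);
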